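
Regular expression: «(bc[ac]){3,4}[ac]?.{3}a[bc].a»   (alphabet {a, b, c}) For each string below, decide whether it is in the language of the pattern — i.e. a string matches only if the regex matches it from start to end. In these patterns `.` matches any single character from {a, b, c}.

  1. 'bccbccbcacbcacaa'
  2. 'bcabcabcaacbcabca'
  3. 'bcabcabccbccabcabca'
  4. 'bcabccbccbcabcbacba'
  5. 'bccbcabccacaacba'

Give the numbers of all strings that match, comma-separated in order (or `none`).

1 → match
2 → match
3 → match
4 → match
5 → match

1, 2, 3, 4, 5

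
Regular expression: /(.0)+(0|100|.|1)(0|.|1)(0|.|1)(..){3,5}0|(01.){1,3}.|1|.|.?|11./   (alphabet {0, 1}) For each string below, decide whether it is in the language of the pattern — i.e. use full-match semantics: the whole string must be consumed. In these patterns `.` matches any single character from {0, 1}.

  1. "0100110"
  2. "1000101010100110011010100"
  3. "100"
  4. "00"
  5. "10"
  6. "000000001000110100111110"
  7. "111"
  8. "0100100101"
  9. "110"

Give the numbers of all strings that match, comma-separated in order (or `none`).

1 → match
2 → no match
3 → no match
4 → no match
5 → no match
6 → match
7 → match
8 → match
9 → match

1, 6, 7, 8, 9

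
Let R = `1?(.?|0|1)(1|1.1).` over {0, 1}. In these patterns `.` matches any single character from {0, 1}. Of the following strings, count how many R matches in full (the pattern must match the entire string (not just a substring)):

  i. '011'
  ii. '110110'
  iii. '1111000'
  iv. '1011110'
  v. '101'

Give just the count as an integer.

i → match
ii → no match
iii → no match
iv → no match
v → no match
Total matched: 1

1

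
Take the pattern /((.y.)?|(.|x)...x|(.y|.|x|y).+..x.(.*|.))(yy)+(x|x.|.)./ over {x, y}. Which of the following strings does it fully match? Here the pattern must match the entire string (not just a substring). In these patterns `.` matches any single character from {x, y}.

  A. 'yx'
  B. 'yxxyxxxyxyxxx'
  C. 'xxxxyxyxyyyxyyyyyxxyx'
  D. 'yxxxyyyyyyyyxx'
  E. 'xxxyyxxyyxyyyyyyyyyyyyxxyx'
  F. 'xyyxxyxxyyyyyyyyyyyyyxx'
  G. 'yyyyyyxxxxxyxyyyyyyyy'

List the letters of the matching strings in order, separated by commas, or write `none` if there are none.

F, G

A. 'yx' → no match
B → no match
C → no match
D → no match
E → no match
F → match
G → match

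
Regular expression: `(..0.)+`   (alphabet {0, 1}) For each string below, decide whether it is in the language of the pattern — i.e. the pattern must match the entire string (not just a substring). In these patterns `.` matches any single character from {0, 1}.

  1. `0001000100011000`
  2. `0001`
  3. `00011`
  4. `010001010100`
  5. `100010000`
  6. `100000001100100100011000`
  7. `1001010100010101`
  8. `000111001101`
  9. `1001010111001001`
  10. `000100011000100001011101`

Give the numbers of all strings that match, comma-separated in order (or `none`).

1, 2, 4, 6, 7, 8, 9, 10

1 → match
2 → match
3 → no match
4 → match
5 → no match
6 → match
7 → match
8 → match
9 → match
10 → match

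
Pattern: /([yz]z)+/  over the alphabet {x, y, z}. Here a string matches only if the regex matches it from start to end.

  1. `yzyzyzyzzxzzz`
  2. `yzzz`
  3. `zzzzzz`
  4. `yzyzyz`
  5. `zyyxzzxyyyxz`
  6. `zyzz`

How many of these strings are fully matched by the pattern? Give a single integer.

1 → no match
2 → match
3 → match
4 → match
5 → no match
6 → no match
Total matched: 3

3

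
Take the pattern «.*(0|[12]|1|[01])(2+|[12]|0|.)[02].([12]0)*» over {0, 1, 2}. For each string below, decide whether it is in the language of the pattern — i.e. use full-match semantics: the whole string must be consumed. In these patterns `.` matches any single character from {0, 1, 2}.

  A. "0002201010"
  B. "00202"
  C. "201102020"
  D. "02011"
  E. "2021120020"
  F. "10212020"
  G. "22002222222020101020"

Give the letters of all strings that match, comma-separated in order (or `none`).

A, B, C, E, F, G

A → match
B → match
C → match
D → no match
E → match
F → match
G → match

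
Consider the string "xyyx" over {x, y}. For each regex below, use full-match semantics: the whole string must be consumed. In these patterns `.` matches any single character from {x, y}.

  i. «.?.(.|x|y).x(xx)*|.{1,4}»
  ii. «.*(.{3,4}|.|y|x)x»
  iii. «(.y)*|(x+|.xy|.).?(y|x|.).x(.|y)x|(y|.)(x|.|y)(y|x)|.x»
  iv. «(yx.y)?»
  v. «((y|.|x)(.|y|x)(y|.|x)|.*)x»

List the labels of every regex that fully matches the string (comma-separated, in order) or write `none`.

i → match
ii → match
iii → no match
iv → no match
v → match

i, ii, v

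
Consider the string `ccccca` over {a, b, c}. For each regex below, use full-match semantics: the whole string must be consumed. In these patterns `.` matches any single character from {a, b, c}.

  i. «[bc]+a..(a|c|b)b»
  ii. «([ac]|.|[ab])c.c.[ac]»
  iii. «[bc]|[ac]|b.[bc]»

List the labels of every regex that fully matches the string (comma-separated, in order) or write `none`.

ii

i → no match — must end with `b`
ii → match
iii → no match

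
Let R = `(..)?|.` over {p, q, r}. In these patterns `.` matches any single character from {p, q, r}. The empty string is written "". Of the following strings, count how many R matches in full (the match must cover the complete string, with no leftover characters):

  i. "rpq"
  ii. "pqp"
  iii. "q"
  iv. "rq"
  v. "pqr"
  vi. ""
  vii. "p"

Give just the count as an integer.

i → no match
ii → no match
iii → match
iv → match
v → no match
vi → match
vii → match
Total matched: 4

4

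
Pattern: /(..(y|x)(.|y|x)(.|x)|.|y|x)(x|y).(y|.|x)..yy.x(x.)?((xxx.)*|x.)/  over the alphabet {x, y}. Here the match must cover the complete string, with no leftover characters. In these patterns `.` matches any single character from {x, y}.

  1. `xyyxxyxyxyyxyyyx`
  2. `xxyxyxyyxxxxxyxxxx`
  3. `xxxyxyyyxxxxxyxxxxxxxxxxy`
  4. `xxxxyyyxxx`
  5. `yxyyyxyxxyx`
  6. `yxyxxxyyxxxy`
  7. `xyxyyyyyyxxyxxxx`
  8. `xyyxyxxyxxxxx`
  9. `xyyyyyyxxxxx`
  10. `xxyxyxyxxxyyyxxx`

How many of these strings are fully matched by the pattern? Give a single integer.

1 → no match
2 → match
3 → no match
4 → no match
5 → no match
6 → match
7 → match
8 → no match
9 → no match
10 → match
Total matched: 4

4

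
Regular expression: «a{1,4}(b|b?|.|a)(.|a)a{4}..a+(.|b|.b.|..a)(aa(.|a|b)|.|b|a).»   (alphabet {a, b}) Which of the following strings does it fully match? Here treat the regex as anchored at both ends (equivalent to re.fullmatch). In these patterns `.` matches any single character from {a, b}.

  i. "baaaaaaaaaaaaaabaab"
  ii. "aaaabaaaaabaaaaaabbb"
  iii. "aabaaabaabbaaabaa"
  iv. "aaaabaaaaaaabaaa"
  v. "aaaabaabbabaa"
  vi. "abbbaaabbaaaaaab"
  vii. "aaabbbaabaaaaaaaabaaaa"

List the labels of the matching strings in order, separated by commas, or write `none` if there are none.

i → no match — must start with "a"
ii → match
iii → no match
iv → no match
v → no match
vi → no match
vii → no match

ii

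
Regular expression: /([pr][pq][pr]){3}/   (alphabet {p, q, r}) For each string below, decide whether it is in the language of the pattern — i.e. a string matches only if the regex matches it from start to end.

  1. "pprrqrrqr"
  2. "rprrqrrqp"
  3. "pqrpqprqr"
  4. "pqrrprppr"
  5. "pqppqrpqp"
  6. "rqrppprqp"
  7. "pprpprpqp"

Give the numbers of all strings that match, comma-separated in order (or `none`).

1, 2, 3, 4, 5, 6, 7

1 → match
2 → match
3 → match
4 → match
5 → match
6 → match
7 → match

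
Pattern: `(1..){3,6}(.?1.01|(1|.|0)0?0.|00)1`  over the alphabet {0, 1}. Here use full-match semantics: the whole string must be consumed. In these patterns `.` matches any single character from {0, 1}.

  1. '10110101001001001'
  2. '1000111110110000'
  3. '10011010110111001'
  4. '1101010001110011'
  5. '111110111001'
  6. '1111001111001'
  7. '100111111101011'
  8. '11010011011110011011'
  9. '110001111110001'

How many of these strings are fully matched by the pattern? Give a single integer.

1 → no match
2 → no match — must end with '1'
3 → no match
4 → no match
5 → match
6 → match
7 → no match
8 → match
9 → no match
Total matched: 3

3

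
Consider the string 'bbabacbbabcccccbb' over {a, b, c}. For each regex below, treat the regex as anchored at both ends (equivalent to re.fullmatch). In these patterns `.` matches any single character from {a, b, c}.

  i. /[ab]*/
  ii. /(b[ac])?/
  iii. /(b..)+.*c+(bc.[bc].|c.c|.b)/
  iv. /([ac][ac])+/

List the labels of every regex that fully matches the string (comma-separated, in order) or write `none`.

iii

i → no match
ii → no match
iii → match
iv → no match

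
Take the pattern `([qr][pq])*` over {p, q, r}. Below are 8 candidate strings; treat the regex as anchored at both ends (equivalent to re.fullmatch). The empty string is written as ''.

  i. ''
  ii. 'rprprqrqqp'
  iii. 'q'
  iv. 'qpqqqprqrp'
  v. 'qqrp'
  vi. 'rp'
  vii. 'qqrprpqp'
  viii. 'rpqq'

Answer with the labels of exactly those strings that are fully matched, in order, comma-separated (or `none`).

i → match
ii → match
iii → no match
iv → match
v → match
vi → match
vii → match
viii → match

i, ii, iv, v, vi, vii, viii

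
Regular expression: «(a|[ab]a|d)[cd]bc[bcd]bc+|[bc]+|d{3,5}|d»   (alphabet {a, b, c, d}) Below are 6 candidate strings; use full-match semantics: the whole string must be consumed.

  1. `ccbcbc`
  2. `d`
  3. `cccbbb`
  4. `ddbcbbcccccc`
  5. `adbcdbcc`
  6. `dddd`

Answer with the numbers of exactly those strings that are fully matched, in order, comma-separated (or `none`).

1. `ccbcbc` → match
2. `d` → match
3. `cccbbb` → match
4. `ddbcbbcccccc` → match
5. `adbcdbcc` → match
6. `dddd` → match

1, 2, 3, 4, 5, 6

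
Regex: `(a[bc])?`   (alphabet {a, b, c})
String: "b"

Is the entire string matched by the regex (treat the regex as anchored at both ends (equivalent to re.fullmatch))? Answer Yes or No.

No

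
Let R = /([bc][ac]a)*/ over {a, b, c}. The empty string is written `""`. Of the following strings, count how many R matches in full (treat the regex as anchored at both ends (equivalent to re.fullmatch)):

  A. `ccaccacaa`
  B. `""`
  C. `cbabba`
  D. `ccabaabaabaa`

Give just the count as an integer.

3

A → match
B → match
C → no match
D → match
Total matched: 3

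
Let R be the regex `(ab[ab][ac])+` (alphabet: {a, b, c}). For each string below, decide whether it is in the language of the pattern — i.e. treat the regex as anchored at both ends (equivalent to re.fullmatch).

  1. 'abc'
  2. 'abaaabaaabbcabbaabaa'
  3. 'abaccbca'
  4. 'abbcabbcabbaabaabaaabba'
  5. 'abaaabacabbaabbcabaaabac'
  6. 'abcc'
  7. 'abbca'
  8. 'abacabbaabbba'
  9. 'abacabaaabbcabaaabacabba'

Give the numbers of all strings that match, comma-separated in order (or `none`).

2, 5, 9

1 → no match
2 → match
3 → no match
4 → no match
5 → match
6 → no match
7 → no match
8 → no match
9 → match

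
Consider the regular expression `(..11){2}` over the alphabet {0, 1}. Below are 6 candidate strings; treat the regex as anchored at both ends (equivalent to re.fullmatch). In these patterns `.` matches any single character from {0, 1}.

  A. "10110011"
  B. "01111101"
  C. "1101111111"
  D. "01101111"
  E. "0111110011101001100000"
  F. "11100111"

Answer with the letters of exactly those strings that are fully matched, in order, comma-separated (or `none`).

A

A → match
B → no match — must end with "11"
C → no match
D → no match
E → no match — must end with "11"
F → no match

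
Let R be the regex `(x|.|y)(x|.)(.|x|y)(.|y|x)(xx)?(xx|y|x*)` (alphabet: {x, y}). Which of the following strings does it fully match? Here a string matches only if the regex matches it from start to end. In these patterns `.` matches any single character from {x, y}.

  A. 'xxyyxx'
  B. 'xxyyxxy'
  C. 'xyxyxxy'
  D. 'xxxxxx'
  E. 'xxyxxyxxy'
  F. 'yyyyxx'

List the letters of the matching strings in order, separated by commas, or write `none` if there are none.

A → match
B → match
C → match
D → match
E → no match
F → match

A, B, C, D, F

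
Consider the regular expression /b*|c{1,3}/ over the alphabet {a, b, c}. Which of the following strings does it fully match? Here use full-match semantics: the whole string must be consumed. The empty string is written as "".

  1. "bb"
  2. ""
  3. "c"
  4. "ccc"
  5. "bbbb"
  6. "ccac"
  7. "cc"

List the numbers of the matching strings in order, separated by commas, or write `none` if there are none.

1, 2, 3, 4, 5, 7

1 → match
2 → match
3 → match
4 → match
5 → match
6 → no match
7 → match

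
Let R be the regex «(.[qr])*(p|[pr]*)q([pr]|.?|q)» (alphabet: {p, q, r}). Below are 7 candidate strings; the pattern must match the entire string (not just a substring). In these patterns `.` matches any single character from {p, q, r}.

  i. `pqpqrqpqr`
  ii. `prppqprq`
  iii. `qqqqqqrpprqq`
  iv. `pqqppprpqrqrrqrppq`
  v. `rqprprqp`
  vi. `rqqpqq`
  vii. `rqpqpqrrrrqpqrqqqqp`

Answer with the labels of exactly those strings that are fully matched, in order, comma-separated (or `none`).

i → match
ii → no match
iii → match
iv → no match
v → match
vi → no match
vii → no match

i, iii, v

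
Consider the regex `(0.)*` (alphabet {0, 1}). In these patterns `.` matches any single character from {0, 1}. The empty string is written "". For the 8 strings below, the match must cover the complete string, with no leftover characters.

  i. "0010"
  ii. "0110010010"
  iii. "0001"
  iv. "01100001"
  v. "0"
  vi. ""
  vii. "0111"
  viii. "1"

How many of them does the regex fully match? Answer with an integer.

i → no match
ii → no match
iii → match
iv → no match
v → no match
vi → match
vii → no match
viii → no match
Total matched: 2

2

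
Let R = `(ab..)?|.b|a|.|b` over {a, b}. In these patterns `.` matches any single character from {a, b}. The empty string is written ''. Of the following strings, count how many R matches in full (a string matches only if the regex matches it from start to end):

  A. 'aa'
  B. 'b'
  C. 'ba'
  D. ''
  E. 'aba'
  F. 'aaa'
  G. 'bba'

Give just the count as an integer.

2

A → no match
B → match
C → no match
D → match
E → no match
F → no match
G → no match
Total matched: 2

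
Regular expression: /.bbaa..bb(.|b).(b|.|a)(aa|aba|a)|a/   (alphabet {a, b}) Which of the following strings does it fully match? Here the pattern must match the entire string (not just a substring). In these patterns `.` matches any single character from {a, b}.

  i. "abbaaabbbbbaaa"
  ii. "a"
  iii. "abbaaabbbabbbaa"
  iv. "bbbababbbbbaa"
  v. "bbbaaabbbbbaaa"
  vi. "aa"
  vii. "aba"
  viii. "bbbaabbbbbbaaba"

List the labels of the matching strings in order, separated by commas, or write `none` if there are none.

i → match
ii. "a" → match
iii → no match
iv → no match
v → match
vi. "aa" → no match
vii. "aba" → no match
viii → match

i, ii, v, viii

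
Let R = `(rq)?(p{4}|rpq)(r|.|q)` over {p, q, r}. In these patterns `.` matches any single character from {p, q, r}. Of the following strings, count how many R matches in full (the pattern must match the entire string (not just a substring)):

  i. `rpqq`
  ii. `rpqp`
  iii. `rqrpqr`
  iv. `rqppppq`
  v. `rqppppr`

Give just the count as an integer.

i → match
ii → match
iii → match
iv → match
v → match
Total matched: 5

5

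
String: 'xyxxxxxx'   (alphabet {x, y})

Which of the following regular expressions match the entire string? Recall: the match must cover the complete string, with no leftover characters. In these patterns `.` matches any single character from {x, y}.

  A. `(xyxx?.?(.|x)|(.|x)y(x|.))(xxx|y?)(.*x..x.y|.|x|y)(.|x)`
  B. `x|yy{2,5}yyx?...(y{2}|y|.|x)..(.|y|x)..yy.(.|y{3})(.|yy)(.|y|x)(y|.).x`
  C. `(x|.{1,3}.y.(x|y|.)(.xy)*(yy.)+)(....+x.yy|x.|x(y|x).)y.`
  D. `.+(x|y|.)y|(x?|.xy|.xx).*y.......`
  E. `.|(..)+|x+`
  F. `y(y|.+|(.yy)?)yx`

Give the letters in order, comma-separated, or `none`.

A, E

A → match
B → no match
C → no match
D → no match
E → match
F → no match — must start with 'y'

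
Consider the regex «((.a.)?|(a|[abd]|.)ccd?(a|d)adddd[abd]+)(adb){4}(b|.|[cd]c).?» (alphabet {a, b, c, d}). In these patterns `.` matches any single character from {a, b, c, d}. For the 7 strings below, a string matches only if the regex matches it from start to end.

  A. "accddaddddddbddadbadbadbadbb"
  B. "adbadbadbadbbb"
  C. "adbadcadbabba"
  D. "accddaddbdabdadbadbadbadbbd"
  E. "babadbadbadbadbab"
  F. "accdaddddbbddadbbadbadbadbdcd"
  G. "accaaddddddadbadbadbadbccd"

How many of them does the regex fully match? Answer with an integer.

4

A → match
B → match
C → no match
D → no match
E → match
F → no match
G → match
Total matched: 4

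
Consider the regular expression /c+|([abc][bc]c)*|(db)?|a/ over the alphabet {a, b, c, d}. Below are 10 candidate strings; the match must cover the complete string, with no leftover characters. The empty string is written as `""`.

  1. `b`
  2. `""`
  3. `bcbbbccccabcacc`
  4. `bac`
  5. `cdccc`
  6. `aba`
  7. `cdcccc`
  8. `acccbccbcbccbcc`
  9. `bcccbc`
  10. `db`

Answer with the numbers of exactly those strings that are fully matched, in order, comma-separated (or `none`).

1 → no match
2 → match
3 → no match
4 → no match
5 → no match
6 → no match
7 → no match
8 → match
9 → match
10 → match

2, 8, 9, 10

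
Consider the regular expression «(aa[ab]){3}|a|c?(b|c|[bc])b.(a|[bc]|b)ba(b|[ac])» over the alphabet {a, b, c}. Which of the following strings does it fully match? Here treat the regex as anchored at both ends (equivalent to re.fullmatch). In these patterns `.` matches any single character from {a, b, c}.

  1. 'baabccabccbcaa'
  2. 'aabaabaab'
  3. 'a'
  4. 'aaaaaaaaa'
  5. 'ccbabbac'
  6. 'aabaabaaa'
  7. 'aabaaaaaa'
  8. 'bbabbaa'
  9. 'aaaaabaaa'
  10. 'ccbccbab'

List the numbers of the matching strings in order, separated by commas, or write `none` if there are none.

2, 3, 4, 5, 6, 7, 8, 9, 10

1 → no match
2 → match
3 → match
4 → match
5 → match
6 → match
7 → match
8 → match
9 → match
10 → match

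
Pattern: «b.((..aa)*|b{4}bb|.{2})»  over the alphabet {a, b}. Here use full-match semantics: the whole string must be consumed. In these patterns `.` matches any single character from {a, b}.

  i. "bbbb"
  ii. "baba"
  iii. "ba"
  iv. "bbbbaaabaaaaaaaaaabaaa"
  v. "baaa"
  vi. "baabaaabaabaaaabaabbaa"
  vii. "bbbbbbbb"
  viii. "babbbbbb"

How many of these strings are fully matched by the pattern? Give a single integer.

i → match
ii → match
iii → match
iv → match
v → match
vi → match
vii → match
viii → match
Total matched: 8

8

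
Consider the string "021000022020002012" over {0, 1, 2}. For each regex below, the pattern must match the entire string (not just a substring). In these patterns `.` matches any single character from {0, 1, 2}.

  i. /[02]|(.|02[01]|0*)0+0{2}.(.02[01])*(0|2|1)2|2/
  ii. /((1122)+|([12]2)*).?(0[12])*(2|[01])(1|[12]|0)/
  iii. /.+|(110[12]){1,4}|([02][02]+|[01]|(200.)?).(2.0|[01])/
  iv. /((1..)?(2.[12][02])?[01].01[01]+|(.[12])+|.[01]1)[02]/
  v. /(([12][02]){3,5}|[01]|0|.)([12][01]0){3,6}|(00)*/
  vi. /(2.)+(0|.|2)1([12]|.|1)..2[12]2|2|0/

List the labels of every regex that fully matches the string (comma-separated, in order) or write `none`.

i → match
ii → no match
iii → match
iv → no match
v → no match
vi → no match

i, iii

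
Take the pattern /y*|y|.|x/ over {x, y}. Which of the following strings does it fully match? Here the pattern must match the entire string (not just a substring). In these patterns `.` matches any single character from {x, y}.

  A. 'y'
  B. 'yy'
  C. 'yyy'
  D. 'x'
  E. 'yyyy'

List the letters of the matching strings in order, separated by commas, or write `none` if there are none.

A, B, C, D, E

A → match
B → match
C → match
D → match
E → match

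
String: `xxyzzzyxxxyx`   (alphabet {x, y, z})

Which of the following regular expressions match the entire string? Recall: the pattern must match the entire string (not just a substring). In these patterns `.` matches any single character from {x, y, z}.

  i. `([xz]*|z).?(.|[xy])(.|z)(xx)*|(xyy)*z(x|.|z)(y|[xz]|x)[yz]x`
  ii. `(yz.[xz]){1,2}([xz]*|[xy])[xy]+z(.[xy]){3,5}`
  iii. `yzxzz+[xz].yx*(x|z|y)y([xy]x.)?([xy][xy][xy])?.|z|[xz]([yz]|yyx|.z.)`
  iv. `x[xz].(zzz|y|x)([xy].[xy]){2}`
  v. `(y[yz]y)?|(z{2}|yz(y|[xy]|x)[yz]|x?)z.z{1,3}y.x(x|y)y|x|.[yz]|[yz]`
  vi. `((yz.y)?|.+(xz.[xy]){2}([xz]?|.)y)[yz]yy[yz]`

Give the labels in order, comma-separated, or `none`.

iv

i → no match
ii → no match — must start with `yz`
iii → no match
iv → match
v → no match
vi → no match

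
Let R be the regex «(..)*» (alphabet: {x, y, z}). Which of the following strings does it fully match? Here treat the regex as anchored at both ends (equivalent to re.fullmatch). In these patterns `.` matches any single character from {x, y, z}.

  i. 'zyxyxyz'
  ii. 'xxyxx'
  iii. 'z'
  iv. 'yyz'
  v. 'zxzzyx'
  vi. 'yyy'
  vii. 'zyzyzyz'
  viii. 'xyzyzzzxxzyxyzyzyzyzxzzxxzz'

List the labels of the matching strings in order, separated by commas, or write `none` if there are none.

v

i → no match
ii → no match
iii → no match
iv → no match
v → match
vi → no match
vii → no match
viii → no match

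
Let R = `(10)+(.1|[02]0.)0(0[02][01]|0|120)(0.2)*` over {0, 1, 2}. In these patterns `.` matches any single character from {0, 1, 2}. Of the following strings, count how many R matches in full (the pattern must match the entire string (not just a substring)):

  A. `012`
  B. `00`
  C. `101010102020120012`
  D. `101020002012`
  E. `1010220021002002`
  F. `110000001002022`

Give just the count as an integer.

A. `012` → no match — must start with `10`
B. `00` → no match — must start with `10`
C → match
D. `101020002012` → no match
E → no match
F → no match — must start with `10`
Total matched: 1

1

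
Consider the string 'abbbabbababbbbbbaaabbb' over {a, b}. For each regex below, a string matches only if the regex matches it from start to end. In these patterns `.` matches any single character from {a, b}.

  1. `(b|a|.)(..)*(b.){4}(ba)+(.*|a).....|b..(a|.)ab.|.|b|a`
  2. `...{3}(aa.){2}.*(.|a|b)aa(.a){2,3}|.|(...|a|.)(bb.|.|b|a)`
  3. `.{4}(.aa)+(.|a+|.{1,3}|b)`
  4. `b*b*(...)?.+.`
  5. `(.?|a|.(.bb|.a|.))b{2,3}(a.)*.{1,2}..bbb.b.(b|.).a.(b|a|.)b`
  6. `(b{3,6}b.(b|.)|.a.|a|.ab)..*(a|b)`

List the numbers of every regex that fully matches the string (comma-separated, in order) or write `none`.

4, 5, 6

1 → no match
2 → no match
3 → no match
4 → match
5 → match
6 → match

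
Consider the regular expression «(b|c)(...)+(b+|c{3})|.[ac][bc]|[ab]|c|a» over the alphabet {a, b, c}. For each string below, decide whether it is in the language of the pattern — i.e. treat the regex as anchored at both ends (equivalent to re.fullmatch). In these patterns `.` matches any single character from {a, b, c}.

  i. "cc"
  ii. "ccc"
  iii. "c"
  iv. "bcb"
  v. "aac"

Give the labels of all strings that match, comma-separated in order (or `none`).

ii, iii, iv, v

i → no match
ii → match
iii → match
iv → match
v → match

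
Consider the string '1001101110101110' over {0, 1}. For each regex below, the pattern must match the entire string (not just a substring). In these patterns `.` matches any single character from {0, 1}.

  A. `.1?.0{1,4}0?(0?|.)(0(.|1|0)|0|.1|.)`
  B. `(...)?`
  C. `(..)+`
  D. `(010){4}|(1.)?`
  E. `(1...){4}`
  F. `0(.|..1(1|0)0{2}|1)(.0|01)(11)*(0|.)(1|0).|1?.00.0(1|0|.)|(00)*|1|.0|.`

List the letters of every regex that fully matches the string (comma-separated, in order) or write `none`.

A → no match
B → no match
C → match
D → no match
E → match
F → no match

C, E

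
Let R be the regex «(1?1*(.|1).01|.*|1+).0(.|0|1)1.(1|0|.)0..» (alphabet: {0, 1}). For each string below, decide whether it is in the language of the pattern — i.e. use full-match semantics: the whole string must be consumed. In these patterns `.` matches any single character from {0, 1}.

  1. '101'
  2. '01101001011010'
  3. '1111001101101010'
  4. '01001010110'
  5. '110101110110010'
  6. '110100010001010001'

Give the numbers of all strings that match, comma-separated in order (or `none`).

3

1 → no match
2 → no match
3 → match
4 → no match
5 → no match
6 → no match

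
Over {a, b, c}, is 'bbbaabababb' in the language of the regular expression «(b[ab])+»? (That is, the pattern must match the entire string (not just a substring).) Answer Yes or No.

No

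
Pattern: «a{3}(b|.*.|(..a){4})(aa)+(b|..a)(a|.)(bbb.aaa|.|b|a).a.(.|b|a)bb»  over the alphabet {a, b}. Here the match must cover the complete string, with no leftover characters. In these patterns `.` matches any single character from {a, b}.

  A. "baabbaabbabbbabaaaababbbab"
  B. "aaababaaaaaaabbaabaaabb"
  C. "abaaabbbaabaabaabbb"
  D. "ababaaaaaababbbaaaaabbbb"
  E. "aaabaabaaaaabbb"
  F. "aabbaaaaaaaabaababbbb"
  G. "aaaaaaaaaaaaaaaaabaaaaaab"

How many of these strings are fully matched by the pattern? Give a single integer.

1

A → no match — must start with "a"
B → no match
C → no match
D → no match
E → match
F → no match
G → no match — must end with "bb"
Total matched: 1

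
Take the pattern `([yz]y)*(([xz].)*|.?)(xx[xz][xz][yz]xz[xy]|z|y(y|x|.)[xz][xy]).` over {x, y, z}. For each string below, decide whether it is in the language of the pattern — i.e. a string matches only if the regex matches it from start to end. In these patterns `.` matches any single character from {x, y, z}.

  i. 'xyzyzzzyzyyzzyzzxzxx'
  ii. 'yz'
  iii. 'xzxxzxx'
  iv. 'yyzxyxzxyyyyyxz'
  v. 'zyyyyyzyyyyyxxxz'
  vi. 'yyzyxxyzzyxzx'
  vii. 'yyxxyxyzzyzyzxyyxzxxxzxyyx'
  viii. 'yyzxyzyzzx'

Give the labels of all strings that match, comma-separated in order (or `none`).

i → no match
ii. 'yz' → no match
iii. 'xzxxzxx' → no match
iv → no match
v → match
vi → no match
vii → no match
viii. 'yyzxyzyzzx' → no match

v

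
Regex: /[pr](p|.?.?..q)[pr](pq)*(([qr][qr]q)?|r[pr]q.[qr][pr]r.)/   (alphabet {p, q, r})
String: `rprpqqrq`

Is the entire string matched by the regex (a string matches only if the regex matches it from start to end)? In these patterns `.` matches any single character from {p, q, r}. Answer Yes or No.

Yes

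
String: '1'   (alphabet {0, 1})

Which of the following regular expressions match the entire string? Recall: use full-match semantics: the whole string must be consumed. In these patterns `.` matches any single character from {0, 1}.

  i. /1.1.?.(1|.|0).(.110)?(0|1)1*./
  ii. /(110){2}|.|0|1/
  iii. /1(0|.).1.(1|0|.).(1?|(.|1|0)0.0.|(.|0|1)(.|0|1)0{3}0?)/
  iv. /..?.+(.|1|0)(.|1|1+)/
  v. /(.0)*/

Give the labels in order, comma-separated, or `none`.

i → no match
ii → match
iii → no match
iv → no match
v → no match

ii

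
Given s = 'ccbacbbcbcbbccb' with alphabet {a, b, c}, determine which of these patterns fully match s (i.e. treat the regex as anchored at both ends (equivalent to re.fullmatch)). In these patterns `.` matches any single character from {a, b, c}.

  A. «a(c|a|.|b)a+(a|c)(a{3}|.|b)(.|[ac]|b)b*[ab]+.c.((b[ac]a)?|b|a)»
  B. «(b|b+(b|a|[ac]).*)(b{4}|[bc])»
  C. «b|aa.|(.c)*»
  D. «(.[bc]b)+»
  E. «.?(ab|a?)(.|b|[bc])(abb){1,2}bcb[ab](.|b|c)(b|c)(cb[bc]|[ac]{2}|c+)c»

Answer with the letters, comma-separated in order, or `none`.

A → no match — must start with 'a'
B → no match — must start with 'b'
C → no match
D → match
E → no match — must end with 'c'

D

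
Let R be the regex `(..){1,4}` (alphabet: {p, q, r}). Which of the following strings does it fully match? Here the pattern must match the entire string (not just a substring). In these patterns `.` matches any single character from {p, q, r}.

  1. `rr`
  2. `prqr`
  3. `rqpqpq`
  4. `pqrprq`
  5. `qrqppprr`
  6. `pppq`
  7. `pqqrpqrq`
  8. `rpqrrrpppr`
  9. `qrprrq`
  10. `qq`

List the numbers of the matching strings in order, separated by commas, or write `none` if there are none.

1 → match
2 → match
3 → match
4 → match
5 → match
6 → match
7 → match
8 → no match
9 → match
10 → match

1, 2, 3, 4, 5, 6, 7, 9, 10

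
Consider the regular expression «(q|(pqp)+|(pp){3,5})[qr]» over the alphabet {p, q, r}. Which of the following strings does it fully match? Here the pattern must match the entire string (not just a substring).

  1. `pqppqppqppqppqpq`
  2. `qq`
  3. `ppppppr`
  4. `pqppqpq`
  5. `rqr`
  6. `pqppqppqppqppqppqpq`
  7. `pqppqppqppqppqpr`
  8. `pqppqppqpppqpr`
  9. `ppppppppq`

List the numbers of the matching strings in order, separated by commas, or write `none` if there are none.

1 → match
2 → match
3 → match
4 → match
5 → no match
6 → match
7 → match
8 → no match
9 → match

1, 2, 3, 4, 6, 7, 9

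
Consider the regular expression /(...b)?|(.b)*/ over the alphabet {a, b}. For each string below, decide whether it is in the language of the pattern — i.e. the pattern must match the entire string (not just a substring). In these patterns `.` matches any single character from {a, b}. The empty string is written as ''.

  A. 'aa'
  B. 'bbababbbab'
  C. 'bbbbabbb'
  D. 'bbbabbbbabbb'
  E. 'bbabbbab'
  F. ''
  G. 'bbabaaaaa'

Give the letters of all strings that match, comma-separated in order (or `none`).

A → no match
B → match
C → match
D → no match
E → match
F → match
G → no match

B, C, E, F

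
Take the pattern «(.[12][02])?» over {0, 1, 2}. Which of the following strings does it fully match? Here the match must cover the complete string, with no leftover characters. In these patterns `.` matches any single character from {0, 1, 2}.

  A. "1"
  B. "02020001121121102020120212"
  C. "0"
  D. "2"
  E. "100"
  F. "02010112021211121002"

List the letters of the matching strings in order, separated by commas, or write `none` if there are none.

A. "1" → no match
B → no match
C. "0" → no match
D. "2" → no match
E. "100" → no match
F → no match

none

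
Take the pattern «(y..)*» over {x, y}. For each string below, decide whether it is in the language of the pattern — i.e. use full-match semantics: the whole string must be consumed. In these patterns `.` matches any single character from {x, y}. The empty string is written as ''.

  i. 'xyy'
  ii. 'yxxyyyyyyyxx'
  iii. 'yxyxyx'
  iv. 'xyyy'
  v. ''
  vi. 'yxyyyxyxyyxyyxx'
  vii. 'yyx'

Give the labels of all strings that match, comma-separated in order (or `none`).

i → no match
ii → match
iii → no match
iv → no match
v → match
vi → match
vii → match

ii, v, vi, vii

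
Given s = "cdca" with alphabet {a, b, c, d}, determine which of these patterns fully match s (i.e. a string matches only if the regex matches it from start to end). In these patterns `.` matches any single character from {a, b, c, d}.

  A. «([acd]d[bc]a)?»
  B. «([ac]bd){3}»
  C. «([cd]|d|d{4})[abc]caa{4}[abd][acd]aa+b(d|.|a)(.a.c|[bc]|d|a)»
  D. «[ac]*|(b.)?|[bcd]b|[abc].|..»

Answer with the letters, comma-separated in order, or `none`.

A → match
B → no match — must end with "bd"
C → no match
D → no match

A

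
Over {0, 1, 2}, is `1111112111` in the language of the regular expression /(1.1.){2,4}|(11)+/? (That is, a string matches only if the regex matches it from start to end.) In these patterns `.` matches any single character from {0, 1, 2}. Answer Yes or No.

No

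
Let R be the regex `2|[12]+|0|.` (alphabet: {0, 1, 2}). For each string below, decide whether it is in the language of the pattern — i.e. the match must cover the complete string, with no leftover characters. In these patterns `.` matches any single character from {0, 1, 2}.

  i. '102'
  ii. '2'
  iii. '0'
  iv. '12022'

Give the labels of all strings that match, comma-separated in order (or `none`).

i. '102' → no match
ii. '2' → match
iii. '0' → match
iv. '12022' → no match

ii, iii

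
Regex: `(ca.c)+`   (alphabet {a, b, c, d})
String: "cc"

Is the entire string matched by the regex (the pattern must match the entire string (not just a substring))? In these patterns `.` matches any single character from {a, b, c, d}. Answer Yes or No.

Every match must start with "ca", but "cc" does not.

No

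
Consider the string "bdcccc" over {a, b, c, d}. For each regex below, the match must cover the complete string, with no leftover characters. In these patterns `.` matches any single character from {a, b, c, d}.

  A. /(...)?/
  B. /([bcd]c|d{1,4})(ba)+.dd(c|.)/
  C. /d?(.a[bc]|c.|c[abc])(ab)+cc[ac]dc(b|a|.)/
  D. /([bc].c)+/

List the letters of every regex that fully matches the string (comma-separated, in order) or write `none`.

A → no match
B → no match
C → no match
D → match

D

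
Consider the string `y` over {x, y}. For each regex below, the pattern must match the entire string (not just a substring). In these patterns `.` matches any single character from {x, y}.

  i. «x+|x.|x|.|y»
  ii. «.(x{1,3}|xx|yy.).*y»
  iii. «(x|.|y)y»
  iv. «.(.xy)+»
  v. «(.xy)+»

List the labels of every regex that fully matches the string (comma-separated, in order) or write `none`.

i → match
ii → no match
iii → no match
iv → no match — must end with `xy`
v → no match — must end with `xy`

i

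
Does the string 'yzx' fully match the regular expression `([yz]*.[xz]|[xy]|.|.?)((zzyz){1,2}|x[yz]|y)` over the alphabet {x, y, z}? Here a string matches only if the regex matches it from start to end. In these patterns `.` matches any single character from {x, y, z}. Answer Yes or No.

No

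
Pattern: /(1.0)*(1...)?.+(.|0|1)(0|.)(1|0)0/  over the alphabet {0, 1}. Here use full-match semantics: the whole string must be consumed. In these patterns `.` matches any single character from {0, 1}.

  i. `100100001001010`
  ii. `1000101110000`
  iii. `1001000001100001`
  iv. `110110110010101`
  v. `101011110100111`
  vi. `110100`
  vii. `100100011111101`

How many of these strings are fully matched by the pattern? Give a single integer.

3

i → match
ii → match
iii → no match — must end with `0`
iv → no match — must end with `0`
v → no match — must end with `0`
vi → match
vii → no match — must end with `0`
Total matched: 3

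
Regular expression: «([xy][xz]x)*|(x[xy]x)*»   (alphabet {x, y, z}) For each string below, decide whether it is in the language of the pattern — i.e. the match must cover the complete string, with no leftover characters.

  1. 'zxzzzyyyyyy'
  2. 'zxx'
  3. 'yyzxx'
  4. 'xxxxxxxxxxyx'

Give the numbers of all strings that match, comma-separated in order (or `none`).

4

1 → no match
2 → no match
3 → no match
4 → match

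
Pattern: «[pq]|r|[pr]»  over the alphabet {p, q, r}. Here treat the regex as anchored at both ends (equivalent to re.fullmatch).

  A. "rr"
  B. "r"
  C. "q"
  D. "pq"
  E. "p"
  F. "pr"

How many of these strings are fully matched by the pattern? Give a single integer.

A → no match
B → match
C → match
D → no match
E → match
F → no match
Total matched: 3

3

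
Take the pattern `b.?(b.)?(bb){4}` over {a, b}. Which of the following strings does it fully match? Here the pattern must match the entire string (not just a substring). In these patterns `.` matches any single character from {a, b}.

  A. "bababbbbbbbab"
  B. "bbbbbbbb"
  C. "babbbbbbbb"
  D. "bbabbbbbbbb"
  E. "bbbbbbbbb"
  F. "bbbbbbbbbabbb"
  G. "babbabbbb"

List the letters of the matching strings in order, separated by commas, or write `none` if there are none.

C, D, E

A → no match — must end with "bb"
B → no match
C → match
D → match
E → match
F → no match
G → no match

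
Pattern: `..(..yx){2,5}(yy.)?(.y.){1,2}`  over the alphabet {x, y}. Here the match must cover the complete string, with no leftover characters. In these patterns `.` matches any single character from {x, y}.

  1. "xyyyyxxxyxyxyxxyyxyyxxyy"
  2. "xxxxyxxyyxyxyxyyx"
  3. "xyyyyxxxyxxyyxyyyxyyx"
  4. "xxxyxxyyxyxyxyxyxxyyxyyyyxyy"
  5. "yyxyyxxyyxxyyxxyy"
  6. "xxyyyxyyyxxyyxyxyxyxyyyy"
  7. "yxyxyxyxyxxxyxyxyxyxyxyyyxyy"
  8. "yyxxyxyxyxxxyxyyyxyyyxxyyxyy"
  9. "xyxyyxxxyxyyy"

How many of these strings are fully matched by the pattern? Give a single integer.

7

1 → match
2 → match
3 → match
4 → no match
5 → match
6 → no match
7 → match
8 → match
9 → match
Total matched: 7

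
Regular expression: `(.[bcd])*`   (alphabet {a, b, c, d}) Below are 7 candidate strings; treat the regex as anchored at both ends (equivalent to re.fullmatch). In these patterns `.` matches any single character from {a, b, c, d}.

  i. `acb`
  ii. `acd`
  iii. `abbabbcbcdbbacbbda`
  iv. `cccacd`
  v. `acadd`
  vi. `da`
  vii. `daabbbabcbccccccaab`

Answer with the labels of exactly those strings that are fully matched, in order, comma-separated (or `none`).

none

i. `acb` → no match
ii. `acd` → no match
iii → no match
iv. `cccacd` → no match
v. `acadd` → no match
vi. `da` → no match
vii → no match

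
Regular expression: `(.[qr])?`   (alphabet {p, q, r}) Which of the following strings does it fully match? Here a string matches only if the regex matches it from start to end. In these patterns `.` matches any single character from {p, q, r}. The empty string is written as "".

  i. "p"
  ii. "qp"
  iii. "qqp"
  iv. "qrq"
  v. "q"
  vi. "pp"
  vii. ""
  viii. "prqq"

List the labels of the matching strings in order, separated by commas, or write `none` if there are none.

i. "p" → no match
ii. "qp" → no match
iii. "qqp" → no match
iv. "qrq" → no match
v. "q" → no match
vi. "pp" → no match
vii. "" → match
viii. "prqq" → no match

vii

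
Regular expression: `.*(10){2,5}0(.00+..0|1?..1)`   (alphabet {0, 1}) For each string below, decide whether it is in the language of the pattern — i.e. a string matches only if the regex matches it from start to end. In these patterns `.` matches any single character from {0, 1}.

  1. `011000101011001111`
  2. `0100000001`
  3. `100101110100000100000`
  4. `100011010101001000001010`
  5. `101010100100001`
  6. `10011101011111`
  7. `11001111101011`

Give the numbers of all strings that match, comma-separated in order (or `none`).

1 → no match
2 → no match
3 → no match
4 → no match
5 → no match
6 → no match
7 → no match

none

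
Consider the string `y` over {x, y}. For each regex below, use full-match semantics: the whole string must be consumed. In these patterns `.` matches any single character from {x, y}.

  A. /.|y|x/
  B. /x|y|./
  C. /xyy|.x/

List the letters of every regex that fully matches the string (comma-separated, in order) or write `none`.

A, B

A → match
B → match
C → no match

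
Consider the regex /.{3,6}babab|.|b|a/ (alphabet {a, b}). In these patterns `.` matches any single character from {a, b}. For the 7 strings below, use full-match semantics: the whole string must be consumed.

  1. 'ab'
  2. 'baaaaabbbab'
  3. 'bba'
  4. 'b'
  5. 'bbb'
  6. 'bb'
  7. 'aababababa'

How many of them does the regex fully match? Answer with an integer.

1 → no match
2 → no match
3 → no match
4 → match
5 → no match
6 → no match
7 → no match
Total matched: 1

1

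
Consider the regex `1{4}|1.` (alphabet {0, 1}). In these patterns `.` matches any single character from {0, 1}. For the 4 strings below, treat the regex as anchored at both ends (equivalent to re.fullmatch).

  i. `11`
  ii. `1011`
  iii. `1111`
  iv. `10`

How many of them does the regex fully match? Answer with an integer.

i → match
ii → no match
iii → match
iv → match
Total matched: 3

3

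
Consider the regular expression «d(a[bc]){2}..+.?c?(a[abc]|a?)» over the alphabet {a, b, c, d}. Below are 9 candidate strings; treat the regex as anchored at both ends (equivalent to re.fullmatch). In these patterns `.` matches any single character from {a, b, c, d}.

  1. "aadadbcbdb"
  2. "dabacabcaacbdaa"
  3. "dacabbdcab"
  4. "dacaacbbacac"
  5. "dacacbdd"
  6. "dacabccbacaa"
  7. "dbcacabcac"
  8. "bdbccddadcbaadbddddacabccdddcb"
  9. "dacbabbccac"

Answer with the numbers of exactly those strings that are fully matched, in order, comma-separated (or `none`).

1 → no match — must start with "da"
2 → match
3 → match
4 → no match
5 → match
6 → match
7 → no match — must start with "da"
8 → no match — must start with "da"
9 → no match

2, 3, 5, 6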